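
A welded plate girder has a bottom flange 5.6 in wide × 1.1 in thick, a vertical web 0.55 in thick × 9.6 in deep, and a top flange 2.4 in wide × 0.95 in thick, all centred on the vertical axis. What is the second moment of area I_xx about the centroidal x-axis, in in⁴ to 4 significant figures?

I_xx ≈ 249.2 in⁴

Treat the section as a set of non-overlapping primitives; coordinates are from the bounding-box lower-left.
Bottom plate: 5.6 × 1.1, A = 6.16 in², y = 0.55 in, Ī = 0.621133 in⁴.
Web plate: 0.55 × 9.6, A = 5.28 in², y = 5.9 in, Ī = 40.5504 in⁴.
Top plate: 2.4 × 0.95, A = 2.28 in², y = 11.175 in, Ī = 0.171475 in⁴.
Centroid: ȳ = ΣA·y / ΣA = 4.37456 in.
Transfer each piece to the centroidal x-axis using Ī + A·d² with d = y − 4.37456:
  bottom plate: d = -3.82456 in → contributes +90.7252 in⁴
  web plate: d = 1.52544 in → contributes +52.8367 in⁴
  top plate: d = 6.80044 in → contributes +105.612 in⁴
Total I = 249.174 in⁴.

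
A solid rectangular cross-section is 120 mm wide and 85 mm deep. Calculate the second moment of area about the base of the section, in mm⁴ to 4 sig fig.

The section: 120 × 85, A = 10 200 mm², y = 42.5 mm, Ī = 6 141 250 mm⁴.
Transfer it to the bottom edge using Ī + A·d² with d = y − 0:
  the section: d = 42.5 mm → contributes +24 565 000 mm⁴
Total I = 24 565 000 mm⁴.

I_base ≈ 2.457 × 10⁷ mm⁴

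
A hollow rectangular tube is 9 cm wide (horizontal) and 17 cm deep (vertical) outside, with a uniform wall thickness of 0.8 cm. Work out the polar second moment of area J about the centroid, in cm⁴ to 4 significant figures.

J ≈ 1945 cm⁴

Decompose the section into non-overlapping parts with the origin at the bottom-left of its bounding rectangle.
Outer rectangle: 9 × 17, A = 153 cm², y = 8.5 cm, Ī = 3684.75 cm⁴.
Inner void (subtracted): 7.4 × 15.4, A = 113.96 cm², y = 8.5 cm, Ī = 2252.23 cm⁴.
By symmetry the centroid is at mid-height, ȳ = 8.5 cm.
All pieces are centred on the centroidal x-axis, so I = ΣĪ (holes subtracted) = 1432.52 cm⁴.
Repeating about the centroidal y-axis gives I_y = 512.713 cm⁴.
Polar second moment: J = I_x + I_y = 1945.23 cm⁴.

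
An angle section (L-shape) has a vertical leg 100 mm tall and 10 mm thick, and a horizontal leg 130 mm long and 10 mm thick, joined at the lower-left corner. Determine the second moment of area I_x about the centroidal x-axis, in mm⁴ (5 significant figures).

Split into non-overlapping primitives; take the origin at the lower-left of the bounding box.
Vertical leg: 10 × 100, A = 1 000 mm², y = 50 mm, Ī = 833333.3 mm⁴.
Horizontal leg (remainder): 120 × 10, A = 1 200 mm², y = 5 mm, Ī = 10 000 mm⁴.
Centroid: ȳ = ΣA·y / ΣA = 25.45455 mm.
Transfer each piece to the centroidal x-axis using Ī + A·d² with d = y − 25.45455:
  vertical leg: d = 24.54545 mm → contributes +1 435 813 mm⁴
  horizontal leg (remainder): d = -20.45455 mm → contributes +512066.1 mm⁴
Total I = 1 947 879 mm⁴.

I_x ≈ 1.9479 × 10⁶ mm⁴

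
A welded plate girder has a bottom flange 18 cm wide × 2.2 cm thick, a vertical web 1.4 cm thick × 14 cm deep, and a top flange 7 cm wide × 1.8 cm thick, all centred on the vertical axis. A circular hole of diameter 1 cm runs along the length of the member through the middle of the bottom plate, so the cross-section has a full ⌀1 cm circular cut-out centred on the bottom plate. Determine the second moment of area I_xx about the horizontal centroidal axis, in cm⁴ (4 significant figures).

Split into non-overlapping primitives; take the origin at the lower-left of the bounding box.
Bottom plate: 18 × 2.2, A = 39.6 cm², y = 1.1 cm, Ī = 15.972 cm⁴.
Web plate: 1.4 × 14, A = 19.6 cm², y = 9.2 cm, Ī = 320.133 cm⁴.
Top plate: 7 × 1.8, A = 12.6 cm², y = 17.1 cm, Ī = 3.402 cm⁴.
Hole (subtracted): ⌀1, A = 0.785398 cm², y = 1.1 cm, Ī = 0.0490874 cm⁴.
Centroid: ȳ = ΣA·y / ΣA = 6.17445 cm.
Transfer each piece to the horizontal centroidal axis using Ī + A·d² with d = y − 6.17445:
  bottom plate: d = -5.07445 cm → contributes +1035.67 cm⁴
  web plate: d = 3.02555 cm → contributes +499.551 cm⁴
  top plate: d = 10.9256 cm → contributes +1507.43 cm⁴
  hole: d = -5.07445 cm → contributes −20.2731 cm⁴
Total I = 3022.39 cm⁴.

I_xx ≈ 3022 cm⁴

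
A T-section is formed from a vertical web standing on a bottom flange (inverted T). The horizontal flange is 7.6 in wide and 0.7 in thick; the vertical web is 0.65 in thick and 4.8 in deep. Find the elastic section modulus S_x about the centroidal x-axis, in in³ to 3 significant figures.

S_x ≈ 5.10 in³

Break the section into simple shapes (no overlaps), measuring from the bottom-left corner of the bounding box.
Flange: 7.6 × 0.7, A = 5.32 in², y = 0.35 in, Ī = 0.21723 in⁴.
Web: 0.65 × 4.8, A = 3.12 in², y = 3.1 in, Ī = 5.9904 in⁴.
Centroid: ȳ = ΣA·y / ΣA = 1.3666 in.
Transfer each piece to the centroidal x-axis using Ī + A·d² with d = y − 1.3666:
  flange: d = -1.0166 in → contributes +5.7152 in⁴
  web: d = 1.7334 in → contributes +15.365 in⁴
Total I = 21.08 in⁴.
Extreme fibre distance c = 4.1334 in; S = I/c = 5.1 in³.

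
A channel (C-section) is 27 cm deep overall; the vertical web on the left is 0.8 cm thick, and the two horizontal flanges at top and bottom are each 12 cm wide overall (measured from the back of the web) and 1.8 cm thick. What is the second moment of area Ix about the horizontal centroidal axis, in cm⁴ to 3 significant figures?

Ix ≈ 7720 cm⁴

Decompose the section into non-overlapping parts with the origin at the bottom-left of its bounding rectangle.
Web: 0.8 × 27, A = 21.6 cm², y = 13.5 cm, Ī = 1312.2 cm⁴.
Top flange (beyond web): 11.2 × 1.8, A = 20.16 cm², y = 26.1 cm, Ī = 5.4432 cm⁴.
Bottom flange (beyond web): 11.2 × 1.8, A = 20.16 cm², y = 0.9 cm, Ī = 5.4432 cm⁴.
By symmetry the centroid is at mid-height, ȳ = 13.5 cm.
Transfer each piece to the horizontal centroidal axis using Ī + A·d² with d = y − 13.5:
  web: d = 0 cm → contributes +1312.2 cm⁴
  top flange (beyond web): d = 12.6 cm → contributes +3 206 cm⁴
  bottom flange (beyond web): d = -12.6 cm → contributes +3 206 cm⁴
Total I = 7724.3 cm⁴.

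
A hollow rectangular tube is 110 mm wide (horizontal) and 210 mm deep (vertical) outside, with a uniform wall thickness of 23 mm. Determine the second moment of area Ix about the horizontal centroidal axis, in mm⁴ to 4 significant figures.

Decompose the section into non-overlapping parts with the origin at the bottom-left of its bounding rectangle.
Outer rectangle: 110 × 210, A = 23 100 mm², y = 105 mm, Ī = 84 892 500 mm⁴.
Inner void (subtracted): 64 × 164, A = 10 496 mm², y = 105 mm, Ī = 23 525 035 mm⁴.
By symmetry the centroid is at mid-height, ȳ = 105 mm.
All pieces are centred on the horizontal centroidal axis, so I = ΣĪ (holes subtracted) = 61 367 465 mm⁴.

Ix ≈ 6.137 × 10⁷ mm⁴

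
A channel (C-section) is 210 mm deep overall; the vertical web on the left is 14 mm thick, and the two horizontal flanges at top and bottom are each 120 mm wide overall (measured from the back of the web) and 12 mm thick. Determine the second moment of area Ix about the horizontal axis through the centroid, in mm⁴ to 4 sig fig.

Decompose the section into non-overlapping parts with the origin at the bottom-left of its bounding rectangle.
Web: 14 × 210, A = 2 940 mm², y = 105 mm, Ī = 10 804 500 mm⁴.
Top flange (beyond web): 106 × 12, A = 1 272 mm², y = 204 mm, Ī = 15 264 mm⁴.
Bottom flange (beyond web): 106 × 12, A = 1 272 mm², y = 6 mm, Ī = 15 264 mm⁴.
By symmetry the centroid is at mid-height, ȳ = 105 mm.
Transfer each piece to the horizontal axis through the centroid using Ī + A·d² with d = y − 105:
  web: d = 0 mm → contributes +10 804 500 mm⁴
  top flange (beyond web): d = 99 mm → contributes +12 482 136 mm⁴
  bottom flange (beyond web): d = -99 mm → contributes +12 482 136 mm⁴
Total I = 35 768 772 mm⁴.

Ix ≈ 3.577 × 10⁷ mm⁴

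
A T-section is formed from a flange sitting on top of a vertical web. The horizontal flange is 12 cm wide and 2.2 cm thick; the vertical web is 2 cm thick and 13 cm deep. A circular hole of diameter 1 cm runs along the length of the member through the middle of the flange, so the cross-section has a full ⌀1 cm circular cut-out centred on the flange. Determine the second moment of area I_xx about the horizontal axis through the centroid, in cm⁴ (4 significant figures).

Split into non-overlapping primitives; take the origin at the lower-left of the bounding box.
Flange: 12 × 2.2, A = 26.4 cm², y = 14.1 cm, Ī = 10.648 cm⁴.
Web: 2 × 13, A = 26 cm², y = 6.5 cm, Ī = 366.167 cm⁴.
Hole (subtracted): ⌀1, A = 0.785398 cm², y = 14.1 cm, Ī = 0.0490874 cm⁴.
Centroid: ȳ = ΣA·y / ΣA = 10.2716 cm.
Transfer each piece to the horizontal axis through the centroid using Ī + A·d² with d = y − 10.2716:
  flange: d = 3.82837 cm → contributes +397.578 cm⁴
  web: d = -3.77163 cm → contributes +736.021 cm⁴
  hole: d = 3.82837 cm → contributes −11.5602 cm⁴
Total I = 1122.04 cm⁴.

I_xx ≈ 1122 cm⁴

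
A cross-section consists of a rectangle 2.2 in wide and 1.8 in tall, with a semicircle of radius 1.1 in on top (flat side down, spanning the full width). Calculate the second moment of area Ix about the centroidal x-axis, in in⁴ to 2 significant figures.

Ix ≈ 3.6 in⁴

Treat the section as a set of non-overlapping primitives; coordinates are from the bounding-box lower-left.
Rectangular body: 2.2 × 1.8, A = 3.96 in², y = 0.9 in, Ī = 1.069 in⁴.
Semicircular cap: semicircle r = 1.1, A = 1.901 in², y = 2.267 in, Ī = 0.1607 in⁴.
Centroid: ȳ = ΣA·y / ΣA = 1.343 in.
Transfer each piece to the centroidal x-axis using Ī + A·d² with d = y − 1.343:
  rectangular body: d = -0.4433 in → contributes +1.847 in⁴
  semicircular cap: d = 0.9236 in → contributes +1.782 in⁴
Total I = 3.629 in⁴.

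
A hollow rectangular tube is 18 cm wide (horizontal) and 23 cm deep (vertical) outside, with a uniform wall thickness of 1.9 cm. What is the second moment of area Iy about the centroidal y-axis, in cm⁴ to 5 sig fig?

Iy ≈ 6596.7 cm⁴

Break the section into simple shapes (no overlaps), measuring from the bottom-left corner of the bounding box.
Outer rectangle: 18 × 23, A = 414 cm², x = 9 cm, Ī = 11 178 cm⁴.
Inner void (subtracted): 14.2 × 19.2, A = 272.64 cm², x = 9 cm, Ī = 4581.261 cm⁴.
By symmetry the centroid is at mid-width, x̄ = 9 cm.
All pieces are centred on the centroidal y-axis, so I = ΣĪ (holes subtracted) = 6596.739 cm⁴.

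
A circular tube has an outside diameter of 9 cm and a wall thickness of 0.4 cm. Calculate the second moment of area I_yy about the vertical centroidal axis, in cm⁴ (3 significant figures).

Treat the section as a set of non-overlapping primitives; coordinates are from the bounding-box lower-left.
Outer circle: ⌀9, A = 63.617 cm², x = 4.5 cm, Ī = 322.06 cm⁴.
Bore (subtracted): ⌀8.2, A = 52.81 cm², x = 4.5 cm, Ī = 221.93 cm⁴.
By symmetry the centroid is at mid-width, x̄ = 4.5 cm.
All pieces are centred on the vertical centroidal axis, so I = ΣĪ (holes subtracted) = 100.13 cm⁴.

I_yy ≈ 100 cm⁴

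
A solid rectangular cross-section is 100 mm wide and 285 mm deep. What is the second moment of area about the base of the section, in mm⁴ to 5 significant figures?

I_base ≈ 7.7164 × 10⁸ mm⁴

The section: 100 × 285, A = 28 500 mm², y = 142.5 mm, Ī = 192 909 375 mm⁴.
Transfer it to a horizontal axis along the bottom face using Ī + A·d² with d = y − 0:
  the section: d = 142.5 mm → contributes +771 637 500 mm⁴
Total I = 771 637 500 mm⁴.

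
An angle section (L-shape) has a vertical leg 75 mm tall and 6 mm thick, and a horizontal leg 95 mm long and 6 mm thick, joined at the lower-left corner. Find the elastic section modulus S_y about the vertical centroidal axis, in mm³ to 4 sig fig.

S_y ≈ 1.366 × 10⁴ mm³

Treat the section as a set of non-overlapping primitives; coordinates are from the bounding-box lower-left.
Vertical leg: 6 × 75, A = 450 mm², x = 3 mm, Ī = 1 350 mm⁴.
Horizontal leg (remainder): 89 × 6, A = 534 mm², x = 50.5 mm, Ī = 352 485 mm⁴.
Centroid: x̄ = ΣA·x / ΣA = 28.7774 mm.
Transfer each piece to the vertical centroidal axis using Ī + A·d² with d = x − 28.7774:
  vertical leg: d = -25.7774 mm → contributes +300 364 mm⁴
  horizontal leg (remainder): d = 21.7226 mm → contributes +604 463 mm⁴
Total I = 904 827 mm⁴.
Extreme fibre distance c = 66.2226 mm; S = I/c = 13663.4 mm³.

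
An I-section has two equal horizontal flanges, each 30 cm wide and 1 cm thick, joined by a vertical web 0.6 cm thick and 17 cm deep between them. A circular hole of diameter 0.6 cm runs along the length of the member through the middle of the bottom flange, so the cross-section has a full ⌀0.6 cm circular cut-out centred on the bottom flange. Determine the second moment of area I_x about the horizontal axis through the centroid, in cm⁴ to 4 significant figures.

I_x ≈ 5088 cm⁴

Treat the section as a set of non-overlapping primitives; coordinates are from the bounding-box lower-left.
Bottom flange: 30 × 1, A = 30 cm², y = 0.5 cm, Ī = 2.5 cm⁴.
Web: 0.6 × 17, A = 10.2 cm², y = 9.5 cm, Ī = 245.65 cm⁴.
Top flange: 30 × 1, A = 30 cm², y = 18.5 cm, Ī = 2.5 cm⁴.
Hole (subtracted): ⌀0.6, A = 0.282743 cm², y = 0.5 cm, Ī = 0.00636173 cm⁴.
Centroid: ȳ = ΣA·y / ΣA = 9.5364 cm.
Transfer each piece to the horizontal axis through the centroid using Ī + A·d² with d = y − 9.5364:
  bottom flange: d = -9.0364 cm → contributes +2452.19 cm⁴
  web: d = -0.0363957 cm → contributes +245.664 cm⁴
  top flange: d = 8.9636 cm → contributes +2412.89 cm⁴
  hole: d = -9.0364 cm → contributes −23.0942 cm⁴
Total I = 5087.65 cm⁴.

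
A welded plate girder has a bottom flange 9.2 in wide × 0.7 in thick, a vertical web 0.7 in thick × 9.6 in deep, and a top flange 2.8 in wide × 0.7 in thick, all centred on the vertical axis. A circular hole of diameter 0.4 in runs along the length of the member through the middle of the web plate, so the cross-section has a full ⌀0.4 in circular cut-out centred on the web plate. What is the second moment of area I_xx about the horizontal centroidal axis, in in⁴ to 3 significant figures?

Split into non-overlapping primitives; take the origin at the lower-left of the bounding box.
Bottom plate: 9.2 × 0.7, A = 6.44 in², y = 0.35 in, Ī = 0.26297 in⁴.
Web plate: 0.7 × 9.6, A = 6.72 in², y = 5.5 in, Ī = 51.61 in⁴.
Top plate: 2.8 × 0.7, A = 1.96 in², y = 10.65 in, Ī = 0.080033 in⁴.
Hole (subtracted): ⌀0.4, A = 0.12566 in², y = 5.5 in, Ī = 0.0012566 in⁴.
Centroid: ȳ = ΣA·y / ΣA = 3.9613 in.
Transfer each piece to the horizontal centroidal axis using Ī + A·d² with d = y − 3.9613:
  bottom plate: d = -3.6113 in → contributes +84.249 in⁴
  web plate: d = 1.5387 in → contributes +67.52 in⁴
  top plate: d = 6.6887 in → contributes +87.768 in⁴
  hole: d = 1.5387 in → contributes −0.29878 in⁴
Total I = 239.24 in⁴.

I_xx ≈ 239 in⁴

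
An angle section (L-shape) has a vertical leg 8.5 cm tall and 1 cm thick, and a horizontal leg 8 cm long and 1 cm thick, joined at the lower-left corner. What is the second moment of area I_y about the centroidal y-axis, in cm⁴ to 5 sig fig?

I_y ≈ 90.711 cm⁴

Break the section into simple shapes (no overlaps), measuring from the bottom-left corner of the bounding box.
Vertical leg: 1 × 8.5, A = 8.5 cm², x = 0.5 cm, Ī = 0.7083333 cm⁴.
Horizontal leg (remainder): 7 × 1, A = 7 cm², x = 4.5 cm, Ī = 28.58333 cm⁴.
Centroid: x̄ = ΣA·x / ΣA = 2.306452 cm.
Transfer each piece to the centroidal y-axis using Ī + A·d² with d = x − 2.306452:
  vertical leg: d = -1.806452 cm → contributes +28.44611 cm⁴
  horizontal leg (remainder): d = 2.193548 cm → contributes +62.26492 cm⁴
Total I = 90.71102 cm⁴.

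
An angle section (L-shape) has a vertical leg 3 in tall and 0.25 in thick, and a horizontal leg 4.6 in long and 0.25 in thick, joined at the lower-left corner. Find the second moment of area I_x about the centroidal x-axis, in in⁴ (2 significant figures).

Split into non-overlapping primitives; take the origin at the lower-left of the bounding box.
Vertical leg: 0.25 × 3, A = 0.75 in², y = 1.5 in, Ī = 0.5625 in⁴.
Horizontal leg (remainder): 4.35 × 0.25, A = 1.088 in², y = 0.125 in, Ī = 0.005664 in⁴.
Centroid: ȳ = ΣA·y / ΣA = 0.6862 in.
Transfer each piece to the centroidal x-axis using Ī + A·d² with d = y − 0.6862:
  vertical leg: d = 0.8138 in → contributes +1.059 in⁴
  horizontal leg (remainder): d = -0.5612 in → contributes +0.3482 in⁴
Total I = 1.407 in⁴.

I_x ≈ 1.4 in⁴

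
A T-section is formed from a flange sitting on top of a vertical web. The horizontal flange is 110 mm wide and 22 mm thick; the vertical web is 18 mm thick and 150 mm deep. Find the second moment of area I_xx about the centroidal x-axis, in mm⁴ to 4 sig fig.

Break the section into simple shapes (no overlaps), measuring from the bottom-left corner of the bounding box.
Flange: 110 × 22, A = 2 420 mm², y = 161 mm, Ī = 97606.7 mm⁴.
Web: 18 × 150, A = 2 700 mm², y = 75 mm, Ī = 5 062 500 mm⁴.
Centroid: ȳ = ΣA·y / ΣA = 115.648 mm.
Transfer each piece to the centroidal x-axis using Ī + A·d² with d = y − 115.648:
  flange: d = 45.3516 mm → contributes +5 074 976 mm⁴
  web: d = -40.6484 mm → contributes +9 523 698 mm⁴
Total I = 14 598 674 mm⁴.

I_xx ≈ 1.460 × 10⁷ mm⁴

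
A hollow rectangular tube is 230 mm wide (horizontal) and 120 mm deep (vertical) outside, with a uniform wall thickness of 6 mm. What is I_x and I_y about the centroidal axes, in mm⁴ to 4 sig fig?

I_x ≈ 1.024 × 10⁷ mm⁴, I_y ≈ 2.843 × 10⁷ mm⁴

Split into non-overlapping primitives; take the origin at the lower-left of the bounding box.
Outer rectangle: 230 × 120, A = 27 600 mm², y = 60 mm, Ī = 33 120 000 mm⁴.
Inner void (subtracted): 218 × 108, A = 23 544 mm², y = 60 mm, Ī = 22 884 768 mm⁴.
By symmetry the centroid is at mid-height, ȳ = 60 mm.
All pieces are centred on the centroidal x-axis, so I = ΣĪ (holes subtracted) = 10 235 232 mm⁴.
Repeating about the centroidal y-axis gives I_y = 28 427 912 mm⁴.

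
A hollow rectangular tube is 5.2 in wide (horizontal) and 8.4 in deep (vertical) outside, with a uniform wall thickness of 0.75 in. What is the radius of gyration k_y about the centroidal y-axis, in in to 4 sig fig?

Decompose the section into non-overlapping parts with the origin at the bottom-left of its bounding rectangle.
Outer rectangle: 5.2 × 8.4, A = 43.68 in², x = 2.6 in, Ī = 98.4256 in⁴.
Inner void (subtracted): 3.7 × 6.9, A = 25.53 in², x = 2.6 in, Ī = 29.1255 in⁴.
By symmetry the centroid is at mid-width, x̄ = 2.6 in.
All pieces are centred on the centroidal y-axis, so I = ΣĪ (holes subtracted) = 69.3001 in⁴.
Radius of gyration: k = √(I/A) = √(69.3001 / 18.15) = 1.95402 in.

k_y ≈ 1.954 in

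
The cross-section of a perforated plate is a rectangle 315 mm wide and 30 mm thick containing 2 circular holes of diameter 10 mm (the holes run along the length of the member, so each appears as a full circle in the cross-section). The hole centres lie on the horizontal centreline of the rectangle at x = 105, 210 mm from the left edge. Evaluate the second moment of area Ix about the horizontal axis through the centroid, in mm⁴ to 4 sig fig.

Ix ≈ 7.078 × 10⁵ mm⁴

Decompose the section into non-overlapping parts with the origin at the bottom-left of its bounding rectangle.
Plate: 315 × 30, A = 9 450 mm², y = 15 mm, Ī = 708 750 mm⁴.
Hole 1 (subtracted): ⌀10, A = 78.5398 mm², y = 15 mm, Ī = 490.874 mm⁴.
Hole 2 (subtracted): ⌀10, A = 78.5398 mm², y = 15 mm, Ī = 490.874 mm⁴.
By symmetry the centroid is at mid-height, ȳ = 15 mm.
All pieces are centred on the horizontal axis through the centroid, so I = ΣĪ (holes subtracted) = 707 768 mm⁴.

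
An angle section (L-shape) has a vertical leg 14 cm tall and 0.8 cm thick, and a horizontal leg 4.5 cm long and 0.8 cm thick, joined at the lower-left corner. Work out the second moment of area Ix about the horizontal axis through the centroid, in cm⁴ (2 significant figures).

Split into non-overlapping primitives; take the origin at the lower-left of the bounding box.
Vertical leg: 0.8 × 14, A = 11.2 cm², y = 7 cm, Ī = 182.9 cm⁴.
Horizontal leg (remainder): 3.7 × 0.8, A = 2.96 cm², y = 0.4 cm, Ī = 0.1579 cm⁴.
Centroid: ȳ = ΣA·y / ΣA = 5.62 cm.
Transfer each piece to the horizontal axis through the centroid using Ī + A·d² with d = y − 5.62:
  vertical leg: d = 1.38 cm → contributes +204.3 cm⁴
  horizontal leg (remainder): d = -5.22 cm → contributes +80.82 cm⁴
Total I = 285.1 cm⁴.

Ix ≈ 290 cm⁴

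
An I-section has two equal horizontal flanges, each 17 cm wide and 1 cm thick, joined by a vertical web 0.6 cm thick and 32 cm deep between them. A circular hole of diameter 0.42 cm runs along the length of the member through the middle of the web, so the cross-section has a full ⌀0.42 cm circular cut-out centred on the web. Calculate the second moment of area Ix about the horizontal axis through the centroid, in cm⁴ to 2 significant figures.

Break the section into simple shapes (no overlaps), measuring from the bottom-left corner of the bounding box.
Bottom flange: 17 × 1, A = 17 cm², y = 0.5 cm, Ī = 1.417 cm⁴.
Web: 0.6 × 32, A = 19.2 cm², y = 17 cm, Ī = 1 638 cm⁴.
Top flange: 17 × 1, A = 17 cm², y = 33.5 cm, Ī = 1.417 cm⁴.
Hole (subtracted): ⌀0.42, A = 0.1385 cm², y = 17 cm, Ī = 0.001527 cm⁴.
By symmetry the centroid is at mid-height, ȳ = 17 cm.
Transfer each piece to the horizontal axis through the centroid using Ī + A·d² with d = y − 17:
  bottom flange: d = -16.5 cm → contributes +4 630 cm⁴
  web: d = 0 cm → contributes +1 638 cm⁴
  top flange: d = 16.5 cm → contributes +4 630 cm⁴
  hole: d = 0 cm → contributes −0.001527 cm⁴
Total I = 10 898 cm⁴.

Ix ≈ 1.1 × 10⁴ cm⁴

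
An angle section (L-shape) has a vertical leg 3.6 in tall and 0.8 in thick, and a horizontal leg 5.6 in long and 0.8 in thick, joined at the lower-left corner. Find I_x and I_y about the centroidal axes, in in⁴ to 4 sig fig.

Break the section into simple shapes (no overlaps), measuring from the bottom-left corner of the bounding box.
Vertical leg: 0.8 × 3.6, A = 2.88 in², y = 1.8 in, Ī = 3.1104 in⁴.
Horizontal leg (remainder): 4.8 × 0.8, A = 3.84 in², y = 0.4 in, Ī = 0.2048 in⁴.
Centroid: ȳ = ΣA·y / ΣA = 1 in.
Transfer each piece to the centroidal x-axis using Ī + A·d² with d = y − 1:
  vertical leg: d = 0.8 in → contributes +4.9536 in⁴
  horizontal leg (remainder): d = -0.6 in → contributes +1.5872 in⁴
Total I = 6.5408 in⁴.
For the y-axis: x̄ = 2 in.
Repeating about the centroidal y-axis gives I_y = 20.4288 in⁴.

I_x ≈ 6.541 in⁴, I_y ≈ 20.43 in⁴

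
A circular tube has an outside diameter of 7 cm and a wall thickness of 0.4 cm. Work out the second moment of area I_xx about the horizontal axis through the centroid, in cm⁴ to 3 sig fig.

Break the section into simple shapes (no overlaps), measuring from the bottom-left corner of the bounding box.
Outer circle: ⌀7, A = 38.485 cm², y = 3.5 cm, Ī = 117.86 cm⁴.
Bore (subtracted): ⌀6.2, A = 30.191 cm², y = 3.5 cm, Ī = 72.533 cm⁴.
By symmetry the centroid is at mid-height, ȳ = 3.5 cm.
All pieces are centred on the horizontal axis through the centroid, so I = ΣĪ (holes subtracted) = 45.326 cm⁴.

I_xx ≈ 45.3 cm⁴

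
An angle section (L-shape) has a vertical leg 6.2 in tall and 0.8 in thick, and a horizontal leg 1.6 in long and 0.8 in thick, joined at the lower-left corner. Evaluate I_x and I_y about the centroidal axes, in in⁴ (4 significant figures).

Treat the section as a set of non-overlapping primitives; coordinates are from the bounding-box lower-left.
Vertical leg: 0.8 × 6.2, A = 4.96 in², y = 3.1 in, Ī = 15.8885 in⁴.
Horizontal leg (remainder): 0.8 × 0.8, A = 0.64 in², y = 0.4 in, Ī = 0.0341333 in⁴.
Centroid: ȳ = ΣA·y / ΣA = 2.79143 in.
Transfer each piece to the centroidal x-axis using Ī + A·d² with d = y − 2.79143:
  vertical leg: d = 0.308571 in → contributes +16.3608 in⁴
  horizontal leg (remainder): d = -2.39143 in → contributes +3.69425 in⁴
Total I = 20.0551 in⁴.
For the y-axis: x̄ = 0.491429 in.
Repeating about the centroidal y-axis gives I_y = 0.661455 in⁴.

I_x ≈ 20.06 in⁴, I_y ≈ 0.6615 in⁴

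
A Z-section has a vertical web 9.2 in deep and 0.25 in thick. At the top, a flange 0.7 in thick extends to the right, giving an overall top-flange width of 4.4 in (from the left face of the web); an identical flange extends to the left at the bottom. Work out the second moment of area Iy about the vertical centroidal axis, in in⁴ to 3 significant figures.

Iy ≈ 36.5 in⁴

Break the section into simple shapes (no overlaps), measuring from the bottom-left corner of the bounding box.
Web: 0.25 × 9.2, A = 2.3 in², x = 4.275 in, Ī = 0.011979 in⁴.
Top flange (beyond web): 4.15 × 0.7, A = 2.905 in², x = 6.475 in, Ī = 4.1693 in⁴.
Bottom flange (beyond web): 4.15 × 0.7, A = 2.905 in², x = 2.075 in, Ī = 4.1693 in⁴.
Centroid: x̄ = ΣA·x / ΣA = 4.275 in.
Transfer each piece to the vertical centroidal axis using Ī + A·d² with d = x − 4.275:
  web: d = 0 in → contributes +0.011979 in⁴
  top flange (beyond web): d = 2.2 in → contributes +18.229 in⁴
  bottom flange (beyond web): d = -2.2 in → contributes +18.229 in⁴
Total I = 36.471 in⁴.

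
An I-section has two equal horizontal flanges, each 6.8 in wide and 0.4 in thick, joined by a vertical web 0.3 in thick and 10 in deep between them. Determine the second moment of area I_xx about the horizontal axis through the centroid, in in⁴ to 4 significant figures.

Break the section into simple shapes (no overlaps), measuring from the bottom-left corner of the bounding box.
Bottom flange: 6.8 × 0.4, A = 2.72 in², y = 0.2 in, Ī = 0.0362667 in⁴.
Web: 0.3 × 10, A = 3 in², y = 5.4 in, Ī = 25 in⁴.
Top flange: 6.8 × 0.4, A = 2.72 in², y = 10.6 in, Ī = 0.0362667 in⁴.
By symmetry the centroid is at mid-height, ȳ = 5.4 in.
Transfer each piece to the horizontal axis through the centroid using Ī + A·d² with d = y − 5.4:
  bottom flange: d = -5.2 in → contributes +73.5851 in⁴
  web: d = 0 in → contributes +25 in⁴
  top flange: d = 5.2 in → contributes +73.5851 in⁴
Total I = 172.17 in⁴.

I_xx ≈ 172.2 in⁴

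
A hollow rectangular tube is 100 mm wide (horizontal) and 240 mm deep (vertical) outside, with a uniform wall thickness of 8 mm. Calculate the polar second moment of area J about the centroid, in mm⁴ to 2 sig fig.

Split into non-overlapping primitives; take the origin at the lower-left of the bounding box.
Outer rectangle: 100 × 240, A = 24 000 mm², y = 120 mm, Ī = 115 200 000 mm⁴.
Inner void (subtracted): 84 × 224, A = 18 816 mm², y = 120 mm, Ī = 78 675 968 mm⁴.
By symmetry the centroid is at mid-height, ȳ = 120 mm.
All pieces are centred on the centroidal x-axis, so I = ΣĪ (holes subtracted) = 36 524 032 mm⁴.
Repeating about the centroidal y-axis gives I_y = 8 936 192 mm⁴.
Polar second moment: J = I_x + I_y = 45 460 224 mm⁴.

J ≈ 4.5 × 10⁷ mm⁴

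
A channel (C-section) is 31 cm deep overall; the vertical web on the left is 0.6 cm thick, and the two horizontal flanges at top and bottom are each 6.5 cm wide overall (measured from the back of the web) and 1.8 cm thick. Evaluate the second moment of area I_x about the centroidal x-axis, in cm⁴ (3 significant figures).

Treat the section as a set of non-overlapping primitives; coordinates are from the bounding-box lower-left.
Web: 0.6 × 31, A = 18.6 cm², y = 15.5 cm, Ī = 1489.6 cm⁴.
Top flange (beyond web): 5.9 × 1.8, A = 10.62 cm², y = 30.1 cm, Ī = 2.8674 cm⁴.
Bottom flange (beyond web): 5.9 × 1.8, A = 10.62 cm², y = 0.9 cm, Ī = 2.8674 cm⁴.
By symmetry the centroid is at mid-height, ȳ = 15.5 cm.
Transfer each piece to the centroidal x-axis using Ī + A·d² with d = y − 15.5:
  web: d = 0 cm → contributes +1489.6 cm⁴
  top flange (beyond web): d = 14.6 cm → contributes +2266.6 cm⁴
  bottom flange (beyond web): d = -14.6 cm → contributes +2266.6 cm⁴
Total I = 6022.8 cm⁴.

I_x ≈ 6020 cm⁴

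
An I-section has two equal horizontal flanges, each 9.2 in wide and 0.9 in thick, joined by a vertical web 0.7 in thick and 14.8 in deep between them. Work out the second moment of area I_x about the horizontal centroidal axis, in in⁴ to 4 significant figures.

I_x ≈ 1211 in⁴

Treat the section as a set of non-overlapping primitives; coordinates are from the bounding-box lower-left.
Bottom flange: 9.2 × 0.9, A = 8.28 in², y = 0.45 in, Ī = 0.5589 in⁴.
Web: 0.7 × 14.8, A = 10.36 in², y = 8.3 in, Ī = 189.105 in⁴.
Top flange: 9.2 × 0.9, A = 8.28 in², y = 16.15 in, Ī = 0.5589 in⁴.
By symmetry the centroid is at mid-height, ȳ = 8.3 in.
Transfer each piece to the horizontal centroidal axis using Ī + A·d² with d = y − 8.3:
  bottom flange: d = -7.85 in → contributes +510.793 in⁴
  web: d = 0 in → contributes +189.105 in⁴
  top flange: d = 7.85 in → contributes +510.793 in⁴
Total I = 1210.69 in⁴.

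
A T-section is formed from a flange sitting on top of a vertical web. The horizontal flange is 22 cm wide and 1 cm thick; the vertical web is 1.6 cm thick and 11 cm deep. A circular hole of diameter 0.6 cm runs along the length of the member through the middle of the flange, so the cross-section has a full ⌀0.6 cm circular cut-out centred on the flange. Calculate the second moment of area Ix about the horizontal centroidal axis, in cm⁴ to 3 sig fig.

Break the section into simple shapes (no overlaps), measuring from the bottom-left corner of the bounding box.
Flange: 22 × 1, A = 22 cm², y = 11.5 cm, Ī = 1.8333 cm⁴.
Web: 1.6 × 11, A = 17.6 cm², y = 5.5 cm, Ī = 177.47 cm⁴.
Hole (subtracted): ⌀0.6, A = 0.28274 cm², y = 11.5 cm, Ī = 0.0063617 cm⁴.
Centroid: ȳ = ΣA·y / ΣA = 8.8142 cm.
Transfer each piece to the horizontal centroidal axis using Ī + A·d² with d = y − 8.8142:
  flange: d = 2.6858 cm → contributes +160.54 cm⁴
  web: d = -3.3142 cm → contributes +370.78 cm⁴
  hole: d = 2.6858 cm → contributes −2.046 cm⁴
Total I = 529.27 cm⁴.

Ix ≈ 529 cm⁴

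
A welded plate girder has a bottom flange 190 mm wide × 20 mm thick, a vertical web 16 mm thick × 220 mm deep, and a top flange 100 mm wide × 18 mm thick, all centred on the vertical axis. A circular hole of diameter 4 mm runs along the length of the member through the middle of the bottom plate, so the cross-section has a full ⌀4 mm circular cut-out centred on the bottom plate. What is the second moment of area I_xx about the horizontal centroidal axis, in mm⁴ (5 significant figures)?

I_xx ≈ 8.8062 × 10⁷ mm⁴

Split into non-overlapping primitives; take the origin at the lower-left of the bounding box.
Bottom plate: 190 × 20, A = 3 800 mm², y = 10 mm, Ī = 126666.7 mm⁴.
Web plate: 16 × 220, A = 3 520 mm², y = 130 mm, Ī = 14 197 333 mm⁴.
Top plate: 100 × 18, A = 1 800 mm², y = 249 mm, Ī = 48 600 mm⁴.
Hole (subtracted): ⌀4, A = 12.56637 mm², y = 10 mm, Ī = 12.56637 mm⁴.
Centroid: ȳ = ΣA·y / ΣA = 103.6158 mm.
Transfer each piece to the horizontal centroidal axis using Ī + A·d² with d = y − 103.6158:
  bottom plate: d = -93.61583 mm → contributes +33 429 580 mm⁴
  web plate: d = 26.38417 mm → contributes +16 647 690 mm⁴
  top plate: d = 145.3842 mm → contributes +38 094 400 mm⁴
  hole: d = -93.61583 mm → contributes −110143.3 mm⁴
Total I = 88 061 527 mm⁴.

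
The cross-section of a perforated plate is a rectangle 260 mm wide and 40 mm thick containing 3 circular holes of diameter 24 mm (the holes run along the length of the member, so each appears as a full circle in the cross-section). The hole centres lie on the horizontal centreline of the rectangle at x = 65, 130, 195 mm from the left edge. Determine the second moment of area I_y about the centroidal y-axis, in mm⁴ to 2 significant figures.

Decompose the section into non-overlapping parts with the origin at the bottom-left of its bounding rectangle.
Plate: 260 × 40, A = 10 400 mm², x = 130 mm, Ī = 58 586 667 mm⁴.
Hole 1 (subtracted): ⌀24, A = 452.4 mm², x = 65 mm, Ī = 16 286 mm⁴.
Hole 2 (subtracted): ⌀24, A = 452.4 mm², x = 130 mm, Ī = 16 286 mm⁴.
Hole 3 (subtracted): ⌀24, A = 452.4 mm², x = 195 mm, Ī = 16 286 mm⁴.
By symmetry the centroid is at mid-width, x̄ = 130 mm.
Transfer each piece to the centroidal y-axis using Ī + A·d² with d = x − 130:
  plate: d = 0 mm → contributes +58 586 667 mm⁴
  hole 1: d = -65 mm → contributes −1 927 631 mm⁴
  hole 2: d = 0 mm → contributes −16 286 mm⁴
  hole 3: d = 65 mm → contributes −1 927 631 mm⁴
Total I = 54 715 119 mm⁴.

I_y ≈ 5.5 × 10⁷ mm⁴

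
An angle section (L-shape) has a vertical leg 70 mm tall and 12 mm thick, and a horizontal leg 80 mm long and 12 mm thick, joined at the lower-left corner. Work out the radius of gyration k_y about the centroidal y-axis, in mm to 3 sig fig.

k_y ≈ 24.4 mm

Decompose the section into non-overlapping parts with the origin at the bottom-left of its bounding rectangle.
Vertical leg: 12 × 70, A = 840 mm², x = 6 mm, Ī = 10 080 mm⁴.
Horizontal leg (remainder): 68 × 12, A = 816 mm², x = 46 mm, Ī = 314 432 mm⁴.
Centroid: x̄ = ΣA·x / ΣA = 25.71 mm.
Transfer each piece to the centroidal y-axis using Ī + A·d² with d = x − 25.71:
  vertical leg: d = -19.71 mm → contributes +336 411 mm⁴
  horizontal leg (remainder): d = 20.29 mm → contributes +650 361 mm⁴
Total I = 986 773 mm⁴.
Radius of gyration: k = √(I/A) = √(986 773 / 1 656) = 24.411 mm.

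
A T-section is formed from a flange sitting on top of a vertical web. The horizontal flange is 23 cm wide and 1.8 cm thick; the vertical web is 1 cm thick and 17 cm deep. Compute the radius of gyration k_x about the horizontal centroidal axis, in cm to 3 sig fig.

k_x ≈ 5.04 cm

Break the section into simple shapes (no overlaps), measuring from the bottom-left corner of the bounding box.
Flange: 23 × 1.8, A = 41.4 cm², y = 17.9 cm, Ī = 11.178 cm⁴.
Web: 1 × 17, A = 17 cm², y = 8.5 cm, Ī = 409.42 cm⁴.
Centroid: ȳ = ΣA·y / ΣA = 15.164 cm.
Transfer each piece to the horizontal centroidal axis using Ī + A·d² with d = y − 15.164:
  flange: d = 2.7363 cm → contributes +321.15 cm⁴
  web: d = -6.6637 cm → contributes +1164.3 cm⁴
Total I = 1485.5 cm⁴.
Radius of gyration: k = √(I/A) = √(1485.5 / 58.4) = 5.0434 cm.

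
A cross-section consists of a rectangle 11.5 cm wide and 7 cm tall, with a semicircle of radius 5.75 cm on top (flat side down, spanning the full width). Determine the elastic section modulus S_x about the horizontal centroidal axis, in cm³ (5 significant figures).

S_x ≈ 225.80 cm³

Decompose the section into non-overlapping parts with the origin at the bottom-left of its bounding rectangle.
Rectangular body: 11.5 × 7, A = 80.5 cm², y = 3.5 cm, Ī = 328.7083 cm⁴.
Semicircular cap: semicircle r = 5.75, A = 51.93445 cm², y = 9.440376 cm, Ī = 119.9785 cm⁴.
Centroid: ȳ = ΣA·y / ΣA = 5.829531 cm.
Transfer each piece to the horizontal centroidal axis using Ī + A·d² with d = y − 5.829531:
  rectangular body: d = -2.329531 cm → contributes +765.5589 cm⁴
  semicircular cap: d = 3.610845 cm → contributes +797.1103 cm⁴
Total I = 1562.669 cm⁴.
Extreme fibre distance c = 6.920469 cm; S = I/c = 225.8039 cm³.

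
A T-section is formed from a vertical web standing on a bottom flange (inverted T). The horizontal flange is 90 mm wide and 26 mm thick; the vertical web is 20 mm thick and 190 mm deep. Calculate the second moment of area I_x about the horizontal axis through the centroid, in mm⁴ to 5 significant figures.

Treat the section as a set of non-overlapping primitives; coordinates are from the bounding-box lower-left.
Flange: 90 × 26, A = 2 340 mm², y = 13 mm, Ī = 131 820 mm⁴.
Web: 20 × 190, A = 3 800 mm², y = 121 mm, Ī = 11 431 667 mm⁴.
Centroid: ȳ = ΣA·y / ΣA = 79.84039 mm.
Transfer each piece to the horizontal axis through the centroid using Ī + A·d² with d = y − 79.84039:
  flange: d = -66.84039 mm → contributes +10 586 093 mm⁴
  web: d = 41.15961 mm → contributes +17 869 298 mm⁴
Total I = 28 455 390 mm⁴.

I_x ≈ 2.8455 × 10⁷ mm⁴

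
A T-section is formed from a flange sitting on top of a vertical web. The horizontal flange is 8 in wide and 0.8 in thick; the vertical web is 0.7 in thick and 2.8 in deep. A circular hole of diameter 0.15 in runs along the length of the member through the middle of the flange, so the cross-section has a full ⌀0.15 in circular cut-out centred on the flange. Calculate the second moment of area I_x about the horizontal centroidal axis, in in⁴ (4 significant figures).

Decompose the section into non-overlapping parts with the origin at the bottom-left of its bounding rectangle.
Flange: 8 × 0.8, A = 6.4 in², y = 3.2 in, Ī = 0.341333 in⁴.
Web: 0.7 × 2.8, A = 1.96 in², y = 1.4 in, Ī = 1.28053 in⁴.
Hole (subtracted): ⌀0.15, A = 0.0176715 in², y = 3.2 in, Ī = 0.0000248505 in⁴.
Centroid: ȳ = ΣA·y / ΣA = 2.7771 in.
Transfer each piece to the horizontal centroidal axis using Ī + A·d² with d = y − 2.7771:
  flange: d = 0.422904 in → contributes +1.48596 in⁴
  web: d = -1.3771 in → contributes +4.99747 in⁴
  hole: d = 0.422904 in → contributes −0.00318534 in⁴
Total I = 6.48024 in⁴.

I_x ≈ 6.480 in⁴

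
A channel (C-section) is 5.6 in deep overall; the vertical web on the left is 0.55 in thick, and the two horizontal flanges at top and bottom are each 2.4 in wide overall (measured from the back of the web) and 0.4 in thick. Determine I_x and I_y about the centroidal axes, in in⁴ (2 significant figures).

Decompose the section into non-overlapping parts with the origin at the bottom-left of its bounding rectangle.
Web: 0.55 × 5.6, A = 3.08 in², y = 2.8 in, Ī = 8.049 in⁴.
Top flange (beyond web): 1.85 × 0.4, A = 0.74 in², y = 5.4 in, Ī = 0.009867 in⁴.
Bottom flange (beyond web): 1.85 × 0.4, A = 0.74 in², y = 0.2 in, Ī = 0.009867 in⁴.
By symmetry the centroid is at mid-height, ȳ = 2.8 in.
Transfer each piece to the centroidal x-axis using Ī + A·d² with d = y − 2.8:
  web: d = 0 in → contributes +8.049 in⁴
  top flange (beyond web): d = 2.6 in → contributes +5.012 in⁴
  bottom flange (beyond web): d = -2.6 in → contributes +5.012 in⁴
Total I = 18.07 in⁴.
For the y-axis: x̄ = 0.6645 in.
Repeating about the centroidal y-axis gives I_y = 1.939 in⁴.

I_x ≈ 18 in⁴, I_y ≈ 1.9 in⁴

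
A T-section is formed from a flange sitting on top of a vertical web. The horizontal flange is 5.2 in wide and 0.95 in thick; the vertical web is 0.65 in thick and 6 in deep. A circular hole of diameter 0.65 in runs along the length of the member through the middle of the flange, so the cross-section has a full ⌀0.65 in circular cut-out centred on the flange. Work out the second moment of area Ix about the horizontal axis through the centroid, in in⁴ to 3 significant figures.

Decompose the section into non-overlapping parts with the origin at the bottom-left of its bounding rectangle.
Flange: 5.2 × 0.95, A = 4.94 in², y = 6.475 in, Ī = 0.37153 in⁴.
Web: 0.65 × 6, A = 3.9 in², y = 3 in, Ī = 11.7 in⁴.
Hole (subtracted): ⌀0.65, A = 0.33183 in², y = 6.475 in, Ī = 0.0087624 in⁴.
Centroid: ȳ = ΣA·y / ΣA = 4.8821 in.
Transfer each piece to the horizontal axis through the centroid using Ī + A·d² with d = y − 4.8821:
  flange: d = 1.5929 in → contributes +12.906 in⁴
  web: d = -1.8821 in → contributes +25.515 in⁴
  hole: d = 1.5929 in → contributes −0.85071 in⁴
Total I = 37.57 in⁴.

Ix ≈ 37.6 in⁴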